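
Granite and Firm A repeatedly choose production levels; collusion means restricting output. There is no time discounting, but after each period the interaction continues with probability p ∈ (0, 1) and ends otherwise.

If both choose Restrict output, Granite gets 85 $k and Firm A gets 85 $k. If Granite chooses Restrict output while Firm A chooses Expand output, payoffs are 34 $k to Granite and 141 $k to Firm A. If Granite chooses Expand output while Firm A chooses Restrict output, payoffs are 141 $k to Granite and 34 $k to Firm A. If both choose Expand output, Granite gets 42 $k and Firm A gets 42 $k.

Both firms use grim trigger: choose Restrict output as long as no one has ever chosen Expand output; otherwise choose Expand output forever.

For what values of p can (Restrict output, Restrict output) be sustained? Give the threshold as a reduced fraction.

Expected cooperation value is 85 + p·85 + p²·85 + … = 85/(1−p); deviation gives 141 + p·42/(1−p).
85 ≥ 141(1−p) + 42p ⇒ 99p ≥ 56 ⇒ p ≥ 56/99.

56/99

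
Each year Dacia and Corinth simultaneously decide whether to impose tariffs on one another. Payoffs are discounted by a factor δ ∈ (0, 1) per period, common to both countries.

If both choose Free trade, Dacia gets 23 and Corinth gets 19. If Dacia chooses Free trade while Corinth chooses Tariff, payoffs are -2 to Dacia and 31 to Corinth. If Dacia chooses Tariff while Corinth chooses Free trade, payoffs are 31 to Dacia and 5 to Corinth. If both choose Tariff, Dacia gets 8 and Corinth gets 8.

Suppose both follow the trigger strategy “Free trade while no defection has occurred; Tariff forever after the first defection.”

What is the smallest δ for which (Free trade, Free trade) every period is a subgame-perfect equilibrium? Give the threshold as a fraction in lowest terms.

12/23

Dacia's threshold: (31−23)/(31−8) = 8/23.
Corinth's threshold: (31−19)/(31−8) = 12/23.
8/23 < 12/23, so Corinth binds and δ* = 12/23.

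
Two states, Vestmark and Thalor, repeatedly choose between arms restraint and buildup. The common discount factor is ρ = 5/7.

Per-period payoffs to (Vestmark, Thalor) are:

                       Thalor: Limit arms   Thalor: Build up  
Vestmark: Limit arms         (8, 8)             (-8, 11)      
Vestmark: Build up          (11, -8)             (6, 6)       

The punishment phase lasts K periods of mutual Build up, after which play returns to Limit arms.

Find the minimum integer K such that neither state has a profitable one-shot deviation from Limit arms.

3

IC: ρ(1−ρ^K)/(1−ρ) ≥ (11−8)/(8−6) = 3/2.
With ρ = 5/7: need 1 − ρ^K ≥ 3/2·(1−5/7)/(5/7), i.e. ρ^K ≤ 0.4000.
Since (5/7)^2 = 0.5102 and (5/7)^3 = 0.3644, the smallest such K is 3.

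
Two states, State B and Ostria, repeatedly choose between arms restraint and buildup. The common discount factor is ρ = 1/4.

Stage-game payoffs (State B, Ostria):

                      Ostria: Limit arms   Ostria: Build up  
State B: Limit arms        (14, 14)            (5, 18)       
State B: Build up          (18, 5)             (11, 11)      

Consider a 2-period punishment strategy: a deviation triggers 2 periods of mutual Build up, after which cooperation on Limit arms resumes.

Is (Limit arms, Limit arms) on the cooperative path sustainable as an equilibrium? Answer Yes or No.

A one-shot deviation gives 18 now, then 11 for 2 periods, then back to 14.
Gain from deviating: (18−14) today; loss: (14−11) in each of the next 2 periods.
No-deviation condition: (14−11)(ρ+…+ρ^2) ≥ 18−14, i.e. ρ+…+ρ^2 ≥ 4/3.
At ρ = 1/4: ρ+…+ρ^2 = 0.3125 < 1.3333.
So cooperation is not sustainable.

No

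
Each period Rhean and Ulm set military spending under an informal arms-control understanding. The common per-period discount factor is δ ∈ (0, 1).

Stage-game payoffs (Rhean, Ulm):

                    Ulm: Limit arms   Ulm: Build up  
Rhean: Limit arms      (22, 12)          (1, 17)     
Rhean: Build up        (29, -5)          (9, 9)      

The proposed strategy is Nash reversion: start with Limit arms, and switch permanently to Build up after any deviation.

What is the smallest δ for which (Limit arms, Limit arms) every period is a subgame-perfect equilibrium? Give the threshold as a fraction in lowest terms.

5/8

For Rhean: deviation gain 29−22 = 7, per-period punishment loss 22−9 = 13. IC gives δ ≥ 7/20.
For Ulm: gain 5, loss 3 per period, so δ ≥ 5/8.
The tighter constraint is Ulm's, so cooperation needs δ ≥ 5/8.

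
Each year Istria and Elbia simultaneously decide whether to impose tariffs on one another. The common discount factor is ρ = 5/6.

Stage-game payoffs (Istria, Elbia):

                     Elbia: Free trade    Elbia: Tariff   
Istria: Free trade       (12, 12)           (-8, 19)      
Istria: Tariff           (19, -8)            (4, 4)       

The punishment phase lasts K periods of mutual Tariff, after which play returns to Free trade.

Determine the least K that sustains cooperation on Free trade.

No profitable deviation requires (12−4)(ρ+…+ρ^K) ≥ 19−12, i.e. ρ+…+ρ^K ≥ 7/8 ≈ 0.8750.
With ρ = 5/6, the partial sums are K=1: 0.8333, K=2: 1.5278.
K = 2 is the first length at which the sum reaches 0.8750.

2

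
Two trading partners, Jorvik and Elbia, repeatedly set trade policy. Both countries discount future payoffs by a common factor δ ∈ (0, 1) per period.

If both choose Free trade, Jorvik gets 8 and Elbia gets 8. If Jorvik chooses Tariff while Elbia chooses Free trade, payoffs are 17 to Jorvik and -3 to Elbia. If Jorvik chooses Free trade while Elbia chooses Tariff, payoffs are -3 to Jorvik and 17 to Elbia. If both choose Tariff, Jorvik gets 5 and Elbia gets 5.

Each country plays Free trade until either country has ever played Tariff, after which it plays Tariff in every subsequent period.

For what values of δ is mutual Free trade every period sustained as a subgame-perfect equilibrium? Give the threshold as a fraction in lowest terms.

One-period gain from deviating is 17 − 8 = 9. The loss is 8 − 5 = 3 in every subsequent period, with present value 3·δ/(1−δ).
Deviation is unprofitable when 3·δ/(1−δ) ≥ 9, i.e. δ/(1−δ) ≥ 3.
Equivalently δ ≥ 9/(9+3) = 3/4.

3/4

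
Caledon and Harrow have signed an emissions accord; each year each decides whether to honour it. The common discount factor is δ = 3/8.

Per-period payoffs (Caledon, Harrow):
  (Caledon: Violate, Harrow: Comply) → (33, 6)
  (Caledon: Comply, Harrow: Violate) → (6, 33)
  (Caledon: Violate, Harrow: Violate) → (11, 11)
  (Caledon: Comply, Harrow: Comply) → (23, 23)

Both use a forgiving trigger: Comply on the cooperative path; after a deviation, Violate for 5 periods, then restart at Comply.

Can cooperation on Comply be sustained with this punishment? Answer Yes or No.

Comparing payoff streams over the 6 periods until play realigns: cooperate → 23(1+δ+…+δ^5); deviate → 33 + 11(δ+…+δ^5).
Cooperation is sustained iff (23−11)(δ+…+δ^5) ≥ 33−23.
δ+…+δ^5 = 3/8·(1−(3/8)^5)/(1−3/8) = 0.5956, and (33−23)/(23−11) = 0.8333.
0.5956 < 0.8333, so cooperation is not sustainable.

No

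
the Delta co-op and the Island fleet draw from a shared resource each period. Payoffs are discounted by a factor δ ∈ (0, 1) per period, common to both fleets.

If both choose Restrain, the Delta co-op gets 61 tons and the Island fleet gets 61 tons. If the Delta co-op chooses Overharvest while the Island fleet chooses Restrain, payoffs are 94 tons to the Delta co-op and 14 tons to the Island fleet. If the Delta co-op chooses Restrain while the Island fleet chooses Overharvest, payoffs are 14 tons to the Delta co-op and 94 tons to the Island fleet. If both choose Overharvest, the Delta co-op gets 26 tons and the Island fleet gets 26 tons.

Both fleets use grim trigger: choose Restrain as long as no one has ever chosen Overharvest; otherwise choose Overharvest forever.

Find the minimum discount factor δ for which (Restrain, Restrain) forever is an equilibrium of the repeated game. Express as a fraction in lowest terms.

33/68

One-period gain from deviating is 94 − 61 = 33. The loss is 61 − 26 = 35 in every subsequent period, with present value 35·δ/(1−δ).
Deviation is unprofitable when 35·δ/(1−δ) ≥ 33, i.e. δ/(1−δ) ≥ 33/35.
Equivalently δ ≥ 33/(33+35) = 33/68.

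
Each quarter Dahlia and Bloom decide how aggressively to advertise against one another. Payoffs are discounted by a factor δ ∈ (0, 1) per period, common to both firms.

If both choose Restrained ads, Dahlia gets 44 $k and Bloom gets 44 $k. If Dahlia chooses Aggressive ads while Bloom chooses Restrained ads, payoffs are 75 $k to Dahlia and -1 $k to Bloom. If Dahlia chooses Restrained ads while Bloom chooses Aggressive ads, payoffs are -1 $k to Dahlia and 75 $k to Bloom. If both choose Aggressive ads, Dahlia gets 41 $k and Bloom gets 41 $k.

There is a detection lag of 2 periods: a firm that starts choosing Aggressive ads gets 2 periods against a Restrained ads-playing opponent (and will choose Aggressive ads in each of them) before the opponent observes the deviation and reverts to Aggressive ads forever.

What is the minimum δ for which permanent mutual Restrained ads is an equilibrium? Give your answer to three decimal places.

0.955

A deviator earns 75 for 2 periods, then 41 forever; cooperating earns 44 forever. Multiplying the IC by (1−δ):
44 ≥ 75(1−δ^2) + 41δ^2, so 34·δ^2 ≥ 31 and δ^2 ≥ 31/34.
δ ≥ (31/34)^(1/2) ≈ 0.955.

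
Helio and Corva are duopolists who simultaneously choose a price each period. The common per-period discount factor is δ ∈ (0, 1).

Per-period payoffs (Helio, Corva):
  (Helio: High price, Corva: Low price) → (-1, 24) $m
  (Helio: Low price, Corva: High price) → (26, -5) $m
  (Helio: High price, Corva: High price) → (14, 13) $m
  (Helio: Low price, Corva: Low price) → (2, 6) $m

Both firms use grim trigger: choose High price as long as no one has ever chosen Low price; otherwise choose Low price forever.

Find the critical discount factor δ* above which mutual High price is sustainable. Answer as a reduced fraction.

11/18

Helio's threshold: (26−14)/(26−2) = 1/2.
Corva's threshold: (24−13)/(24−6) = 11/18.
1/2 < 11/18, so Corva binds and δ* = 11/18.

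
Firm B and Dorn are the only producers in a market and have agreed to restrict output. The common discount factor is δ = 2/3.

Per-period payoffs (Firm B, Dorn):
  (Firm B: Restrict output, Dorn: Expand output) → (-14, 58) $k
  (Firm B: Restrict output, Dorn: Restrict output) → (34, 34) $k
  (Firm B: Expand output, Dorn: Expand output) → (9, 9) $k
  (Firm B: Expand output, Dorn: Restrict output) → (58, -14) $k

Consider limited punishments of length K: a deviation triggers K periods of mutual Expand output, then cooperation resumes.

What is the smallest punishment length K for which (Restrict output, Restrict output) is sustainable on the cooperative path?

Need Σ_{k=1}^{K} δ^k ≥ (58−34)/(34−9) = 0.9600 at δ = 2/3.
At K = 1 the sum is 0.6667 < 0.9600; at K = 2 it is 1.1111 ≥ 0.9600.
So the minimum punishment length is K = 2.

2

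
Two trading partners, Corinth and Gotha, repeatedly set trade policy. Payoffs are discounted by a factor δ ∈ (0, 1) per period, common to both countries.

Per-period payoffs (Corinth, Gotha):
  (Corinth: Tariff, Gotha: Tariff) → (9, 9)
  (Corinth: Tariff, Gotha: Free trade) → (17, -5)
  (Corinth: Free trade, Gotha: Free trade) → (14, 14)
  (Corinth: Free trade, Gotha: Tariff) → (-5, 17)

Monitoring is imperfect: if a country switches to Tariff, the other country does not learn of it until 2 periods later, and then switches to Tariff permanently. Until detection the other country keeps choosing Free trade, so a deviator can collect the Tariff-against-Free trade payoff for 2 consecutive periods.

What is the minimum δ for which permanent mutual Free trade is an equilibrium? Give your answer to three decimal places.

0.612

Deviating for the 2 undetected periods gains 17−14 = 3 per period over cooperation, then loses 14−9 = 5 per period forever once punishment starts.
Gain: 3(1 + δ + … + δ^1); loss: 5·δ^2/(1−δ).
No profitable deviation ⇔ 3(1−δ^2) ≤ 5·δ^2, i.e. δ^2 ≥ 3/(3+5) = 3/8.
Hence δ ≥ (3/8)^(1/2) ≈ 0.612.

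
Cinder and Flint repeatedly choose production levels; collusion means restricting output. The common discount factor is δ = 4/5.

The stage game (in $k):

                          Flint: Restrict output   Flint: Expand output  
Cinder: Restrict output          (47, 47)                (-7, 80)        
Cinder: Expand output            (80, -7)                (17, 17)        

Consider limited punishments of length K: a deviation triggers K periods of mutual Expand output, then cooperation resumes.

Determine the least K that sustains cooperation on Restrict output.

2

No profitable deviation requires (47−17)(δ+…+δ^K) ≥ 80−47, i.e. δ+…+δ^K ≥ 11/10 ≈ 1.1000.
With δ = 4/5, the partial sums are K=1: 0.8000, K=2: 1.4400.
K = 2 is the first length at which the sum reaches 1.1000.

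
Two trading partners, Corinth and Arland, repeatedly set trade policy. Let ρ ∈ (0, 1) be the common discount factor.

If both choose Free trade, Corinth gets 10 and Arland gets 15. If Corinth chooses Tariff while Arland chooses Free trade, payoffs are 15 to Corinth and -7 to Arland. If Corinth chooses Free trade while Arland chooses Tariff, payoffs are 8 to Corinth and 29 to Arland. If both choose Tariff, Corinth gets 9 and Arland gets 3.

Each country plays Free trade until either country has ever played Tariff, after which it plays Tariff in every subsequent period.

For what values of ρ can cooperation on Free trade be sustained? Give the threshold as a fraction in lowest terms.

5/6

Corinth's threshold: (15−10)/(15−9) = 5/6.
Arland's threshold: (29−15)/(29−3) = 7/13.
5/6 > 7/13, so Corinth binds and ρ* = 5/6.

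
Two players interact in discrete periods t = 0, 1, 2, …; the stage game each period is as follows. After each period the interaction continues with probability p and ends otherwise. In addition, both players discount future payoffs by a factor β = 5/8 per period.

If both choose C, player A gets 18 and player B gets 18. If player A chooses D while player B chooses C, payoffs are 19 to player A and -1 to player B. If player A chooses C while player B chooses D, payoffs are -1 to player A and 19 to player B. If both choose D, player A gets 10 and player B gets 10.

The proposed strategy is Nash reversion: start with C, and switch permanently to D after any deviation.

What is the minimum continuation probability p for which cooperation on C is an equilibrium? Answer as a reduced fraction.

Expected continuation weight on next period's payoff is β·p = 5/8·p, which plays the role of the discount factor.
Cooperation requires 5/8·p ≥ (19−18)/(19−10) = 1/9, hence p ≥ 8/45.

8/45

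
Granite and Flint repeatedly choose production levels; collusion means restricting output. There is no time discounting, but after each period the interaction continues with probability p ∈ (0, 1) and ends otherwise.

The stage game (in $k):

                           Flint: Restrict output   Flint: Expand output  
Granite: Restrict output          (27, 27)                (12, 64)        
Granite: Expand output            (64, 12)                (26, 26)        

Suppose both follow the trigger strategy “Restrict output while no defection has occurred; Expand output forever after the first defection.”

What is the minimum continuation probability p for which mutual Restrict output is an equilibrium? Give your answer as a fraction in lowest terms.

37/38

With no time discounting, the continuation probability p plays the role of the discount factor.
Grim-trigger IC: 27/(1−p) ≥ 64 + 26p/(1−p) ⇒ p ≥ (64−27)/(64−26) = 37/38.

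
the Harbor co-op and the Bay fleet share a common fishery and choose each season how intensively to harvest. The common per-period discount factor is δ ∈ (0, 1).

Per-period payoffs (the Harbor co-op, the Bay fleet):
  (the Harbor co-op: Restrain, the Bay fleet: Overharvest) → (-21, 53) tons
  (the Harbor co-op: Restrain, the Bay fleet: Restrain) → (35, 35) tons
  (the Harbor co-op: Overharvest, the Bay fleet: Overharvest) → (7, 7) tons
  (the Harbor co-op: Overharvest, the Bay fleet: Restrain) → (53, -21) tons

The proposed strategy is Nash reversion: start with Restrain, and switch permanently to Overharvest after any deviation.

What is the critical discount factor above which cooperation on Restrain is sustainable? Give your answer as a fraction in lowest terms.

Under grim trigger the critical discount factor is (T−C)/(T−P) with T = 53, C = 35, P = 7.
δ* = (53−35)/(53−7) = 18/46 = 9/23.

9/23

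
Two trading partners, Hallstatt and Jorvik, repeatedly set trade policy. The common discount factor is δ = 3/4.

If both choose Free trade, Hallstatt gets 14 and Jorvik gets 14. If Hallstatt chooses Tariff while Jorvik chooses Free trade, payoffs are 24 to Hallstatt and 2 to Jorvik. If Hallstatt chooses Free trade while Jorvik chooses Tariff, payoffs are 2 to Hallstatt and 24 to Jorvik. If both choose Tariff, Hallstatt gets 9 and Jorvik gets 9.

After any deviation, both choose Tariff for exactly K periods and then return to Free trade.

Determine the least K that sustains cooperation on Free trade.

Need Σ_{k=1}^{K} δ^k ≥ (24−14)/(14−9) = 2.0000 at δ = 3/4.
At K = 3 the sum is 1.7344 < 2.0000; at K = 4 it is 2.0508 ≥ 2.0000.
So the minimum punishment length is K = 4.

4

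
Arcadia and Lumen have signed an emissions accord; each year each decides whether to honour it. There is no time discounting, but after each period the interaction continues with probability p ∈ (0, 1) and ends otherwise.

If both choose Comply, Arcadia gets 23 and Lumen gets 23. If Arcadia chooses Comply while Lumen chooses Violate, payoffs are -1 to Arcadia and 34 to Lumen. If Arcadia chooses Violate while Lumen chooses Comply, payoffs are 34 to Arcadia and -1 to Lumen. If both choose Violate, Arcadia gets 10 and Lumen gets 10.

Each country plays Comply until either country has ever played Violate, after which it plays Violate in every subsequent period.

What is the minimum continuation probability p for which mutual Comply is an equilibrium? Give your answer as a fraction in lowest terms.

With no time discounting, the continuation probability p plays the role of the discount factor.
Grim-trigger IC: 23/(1−p) ≥ 34 + 10p/(1−p) ⇒ p ≥ (34−23)/(34−10) = 11/24.

11/24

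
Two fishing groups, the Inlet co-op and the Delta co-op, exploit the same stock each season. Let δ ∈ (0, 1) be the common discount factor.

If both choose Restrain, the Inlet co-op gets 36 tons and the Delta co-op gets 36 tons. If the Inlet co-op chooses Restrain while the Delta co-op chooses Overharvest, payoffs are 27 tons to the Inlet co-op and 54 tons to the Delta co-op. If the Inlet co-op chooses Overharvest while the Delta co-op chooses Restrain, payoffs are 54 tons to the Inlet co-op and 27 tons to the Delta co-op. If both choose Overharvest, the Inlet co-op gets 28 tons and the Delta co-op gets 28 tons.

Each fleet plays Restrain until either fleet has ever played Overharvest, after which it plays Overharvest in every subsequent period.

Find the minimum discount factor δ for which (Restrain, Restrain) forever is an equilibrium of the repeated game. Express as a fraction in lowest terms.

9/13

Under grim trigger the critical discount factor is (T−C)/(T−P) with T = 54, C = 36, P = 28.
δ* = (54−36)/(54−28) = 18/26 = 9/13.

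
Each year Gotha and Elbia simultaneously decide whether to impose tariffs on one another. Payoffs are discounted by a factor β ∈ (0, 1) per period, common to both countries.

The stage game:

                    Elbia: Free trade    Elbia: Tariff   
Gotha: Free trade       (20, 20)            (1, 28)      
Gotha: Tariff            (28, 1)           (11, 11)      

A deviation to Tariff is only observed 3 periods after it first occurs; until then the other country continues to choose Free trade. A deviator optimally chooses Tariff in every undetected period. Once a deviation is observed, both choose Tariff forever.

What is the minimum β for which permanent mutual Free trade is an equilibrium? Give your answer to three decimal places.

0.778

A deviator earns 28 for 3 periods, then 11 forever; cooperating earns 20 forever. Multiplying the IC by (1−β):
20 ≥ 28(1−β^3) + 11β^3, so 17·β^3 ≥ 8 and β^3 ≥ 8/17.
β ≥ (8/17)^(1/3) ≈ 0.778.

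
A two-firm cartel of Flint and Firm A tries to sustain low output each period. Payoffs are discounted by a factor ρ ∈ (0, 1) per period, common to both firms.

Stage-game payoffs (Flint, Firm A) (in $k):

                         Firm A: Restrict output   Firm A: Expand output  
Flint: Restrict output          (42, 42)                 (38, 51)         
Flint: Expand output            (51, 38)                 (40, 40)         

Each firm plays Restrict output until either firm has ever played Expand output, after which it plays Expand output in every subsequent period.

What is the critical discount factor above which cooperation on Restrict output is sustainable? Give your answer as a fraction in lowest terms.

9/11

42/(1−ρ) ≥ 51 + 40ρ/(1−ρ)
42 ≥ 51 − 11ρ
ρ ≥ 9/11.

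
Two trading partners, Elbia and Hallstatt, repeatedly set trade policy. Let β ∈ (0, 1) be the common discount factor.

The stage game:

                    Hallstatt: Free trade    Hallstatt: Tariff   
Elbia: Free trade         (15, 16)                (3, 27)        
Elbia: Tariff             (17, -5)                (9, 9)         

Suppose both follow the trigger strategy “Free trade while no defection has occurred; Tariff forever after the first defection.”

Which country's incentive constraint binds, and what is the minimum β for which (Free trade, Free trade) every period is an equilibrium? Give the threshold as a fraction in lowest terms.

Hallstatt; β ≥ 11/18

For Elbia: deviation gain 17−15 = 2, per-period punishment loss 15−9 = 6. IC gives β ≥ 2/8 = 1/4.
For Hallstatt: gain 11, loss 7 per period, so β ≥ 11/18.
The tighter constraint is Hallstatt's, so cooperation needs β ≥ 11/18.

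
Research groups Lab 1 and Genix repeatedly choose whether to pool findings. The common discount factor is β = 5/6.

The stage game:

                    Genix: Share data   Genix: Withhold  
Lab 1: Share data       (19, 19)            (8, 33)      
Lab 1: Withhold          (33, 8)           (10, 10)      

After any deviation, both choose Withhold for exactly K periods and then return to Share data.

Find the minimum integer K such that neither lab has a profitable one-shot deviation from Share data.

No profitable deviation requires (19−10)(β+…+β^K) ≥ 33−19, i.e. β+…+β^K ≥ 14/9 ≈ 1.5556.
With β = 5/6, the partial sums are K=1: 0.8333, K=2: 1.5278, K=3: 2.1065.
K = 3 is the first length at which the sum reaches 1.5556.

3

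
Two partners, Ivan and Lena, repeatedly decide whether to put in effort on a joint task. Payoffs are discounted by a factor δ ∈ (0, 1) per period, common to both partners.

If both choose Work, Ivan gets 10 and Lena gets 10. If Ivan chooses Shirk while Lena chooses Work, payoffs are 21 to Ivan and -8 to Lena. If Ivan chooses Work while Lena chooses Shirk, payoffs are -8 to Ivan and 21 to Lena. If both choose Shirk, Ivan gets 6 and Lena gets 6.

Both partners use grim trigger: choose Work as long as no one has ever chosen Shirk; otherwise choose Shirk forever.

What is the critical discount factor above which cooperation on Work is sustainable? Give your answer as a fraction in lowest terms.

11/15

One-period gain from deviating is 21 − 10 = 11. The loss is 10 − 6 = 4 in every subsequent period, with present value 4·δ/(1−δ).
Deviation is unprofitable when 4·δ/(1−δ) ≥ 11, i.e. δ/(1−δ) ≥ 11/4.
Equivalently δ ≥ 11/(11+4) = 11/15.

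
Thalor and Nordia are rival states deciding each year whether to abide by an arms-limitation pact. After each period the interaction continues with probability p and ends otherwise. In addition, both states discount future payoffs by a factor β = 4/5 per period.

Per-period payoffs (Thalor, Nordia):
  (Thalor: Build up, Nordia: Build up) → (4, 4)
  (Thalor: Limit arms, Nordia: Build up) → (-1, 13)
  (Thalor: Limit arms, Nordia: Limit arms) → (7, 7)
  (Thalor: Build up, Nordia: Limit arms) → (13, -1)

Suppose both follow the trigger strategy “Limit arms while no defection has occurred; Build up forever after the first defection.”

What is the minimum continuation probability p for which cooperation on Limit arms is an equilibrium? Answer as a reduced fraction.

Expected continuation weight on next period's payoff is β·p = 4/5·p, which plays the role of the discount factor.
Cooperation requires 4/5·p ≥ (13−7)/(13−4) = 2/3, hence p ≥ 5/6.

5/6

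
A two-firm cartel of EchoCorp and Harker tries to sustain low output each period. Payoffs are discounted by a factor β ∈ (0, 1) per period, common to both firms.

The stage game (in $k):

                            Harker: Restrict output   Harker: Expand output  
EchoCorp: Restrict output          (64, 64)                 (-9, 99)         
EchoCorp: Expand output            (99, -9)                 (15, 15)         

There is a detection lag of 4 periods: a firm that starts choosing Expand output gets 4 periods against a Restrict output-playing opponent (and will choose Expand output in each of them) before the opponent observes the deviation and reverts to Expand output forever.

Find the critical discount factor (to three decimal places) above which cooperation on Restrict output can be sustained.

0.803

Deviating for the 4 undetected periods gains 99−64 = 35 per period over cooperation, then loses 64−15 = 49 per period forever once punishment starts.
Gain: 35(1 + β + … + β^3); loss: 49·β^4/(1−β).
No profitable deviation ⇔ 35(1−β^4) ≤ 49·β^4, i.e. β^4 ≥ 35/(35+49) = 5/12.
Hence β ≥ (5/12)^(1/4) ≈ 0.803.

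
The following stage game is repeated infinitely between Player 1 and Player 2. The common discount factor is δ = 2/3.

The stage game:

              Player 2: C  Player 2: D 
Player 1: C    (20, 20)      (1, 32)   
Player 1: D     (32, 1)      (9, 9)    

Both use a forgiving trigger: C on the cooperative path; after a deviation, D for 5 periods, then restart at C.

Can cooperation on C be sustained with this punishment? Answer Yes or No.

Yes

A one-shot deviation gives 32 now, then 9 for 5 periods, then back to 20.
Gain from deviating: (32−20) today; loss: (20−9) in each of the next 5 periods.
No-deviation condition: (20−9)(δ+…+δ^5) ≥ 32−20, i.e. δ+…+δ^5 ≥ 12/11.
At δ = 2/3: δ+…+δ^5 = 1.7366 ≥ 1.0909.
So cooperation is sustainable.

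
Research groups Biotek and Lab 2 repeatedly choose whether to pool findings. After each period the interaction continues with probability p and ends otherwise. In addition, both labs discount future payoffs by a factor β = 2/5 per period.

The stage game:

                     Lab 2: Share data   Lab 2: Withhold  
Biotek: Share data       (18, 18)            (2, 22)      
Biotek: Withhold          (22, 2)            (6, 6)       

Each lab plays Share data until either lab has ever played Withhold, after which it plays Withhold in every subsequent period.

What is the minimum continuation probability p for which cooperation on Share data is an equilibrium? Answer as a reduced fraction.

With continuation probability p and discount β, the effective per-period discount factor is βp.
Grim-trigger IC: βp ≥ (22−18)/(22−6) = 1/4.
So p ≥ (1/4)/(2/5) = 5/8.

5/8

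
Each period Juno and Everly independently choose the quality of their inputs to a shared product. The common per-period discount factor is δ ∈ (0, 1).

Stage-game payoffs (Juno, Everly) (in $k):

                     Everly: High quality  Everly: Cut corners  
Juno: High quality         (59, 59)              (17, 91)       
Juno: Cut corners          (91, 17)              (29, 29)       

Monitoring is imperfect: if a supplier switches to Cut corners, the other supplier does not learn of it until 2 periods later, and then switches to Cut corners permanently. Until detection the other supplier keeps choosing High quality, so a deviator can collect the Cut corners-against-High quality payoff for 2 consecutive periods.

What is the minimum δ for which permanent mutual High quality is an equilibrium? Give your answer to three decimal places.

The best deviation is to choose Cut corners for all 2 undetected periods, earning 91 each, then 29 forever once detected.
Deviation value: 91(1−δ^2)/(1−δ) + 29δ^2/(1−δ); cooperation value: 59/(1−δ).
IC: 59 ≥ 91(1−δ^2) + 29δ^2 = 91 − 62δ^2.
So δ^2 ≥ 32/62 = 16/31, giving δ ≥ (16/31)^(1/2) ≈ 0.718.

0.718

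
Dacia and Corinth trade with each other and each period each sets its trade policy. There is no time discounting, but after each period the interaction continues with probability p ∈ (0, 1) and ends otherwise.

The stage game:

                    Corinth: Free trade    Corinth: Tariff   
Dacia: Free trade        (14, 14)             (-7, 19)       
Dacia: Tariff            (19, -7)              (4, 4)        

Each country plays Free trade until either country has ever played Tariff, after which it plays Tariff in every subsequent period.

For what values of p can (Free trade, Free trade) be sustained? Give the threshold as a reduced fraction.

With no time discounting, the continuation probability p plays the role of the discount factor.
Grim-trigger IC: 14/(1−p) ≥ 19 + 4p/(1−p) ⇒ p ≥ (19−14)/(19−4) = 1/3.

1/3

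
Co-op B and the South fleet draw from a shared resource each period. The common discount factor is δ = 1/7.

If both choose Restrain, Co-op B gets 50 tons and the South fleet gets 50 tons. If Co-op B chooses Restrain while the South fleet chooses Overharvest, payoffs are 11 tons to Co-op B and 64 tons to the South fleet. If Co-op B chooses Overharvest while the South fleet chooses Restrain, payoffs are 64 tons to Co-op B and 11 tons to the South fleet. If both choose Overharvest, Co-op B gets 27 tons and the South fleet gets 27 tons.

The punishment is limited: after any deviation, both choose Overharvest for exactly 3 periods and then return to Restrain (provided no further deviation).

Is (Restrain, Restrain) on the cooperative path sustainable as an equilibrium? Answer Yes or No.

Comparing payoff streams over the 4 periods until play realigns: cooperate → 50(1+δ+…+δ^3); deviate → 64 + 27(δ+…+δ^3).
Cooperation is sustained iff (50−27)(δ+…+δ^3) ≥ 64−50.
δ+…+δ^3 = 1/7·(1−(1/7)^3)/(1−1/7) = 0.1662, and (64−50)/(50−27) = 0.6087.
0.1662 < 0.6087, so cooperation is not sustainable.

No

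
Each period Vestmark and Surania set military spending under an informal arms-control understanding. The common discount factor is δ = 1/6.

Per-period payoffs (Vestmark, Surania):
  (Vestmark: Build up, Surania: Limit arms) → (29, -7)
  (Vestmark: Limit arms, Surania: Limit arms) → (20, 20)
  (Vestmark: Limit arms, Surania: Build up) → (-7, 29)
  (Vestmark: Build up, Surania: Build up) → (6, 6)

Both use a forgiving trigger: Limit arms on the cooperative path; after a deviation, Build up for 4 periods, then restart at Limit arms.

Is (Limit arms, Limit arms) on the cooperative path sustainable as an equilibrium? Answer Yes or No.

Comparing payoff streams over the 5 periods until play realigns: cooperate → 20(1+δ+…+δ^4); deviate → 29 + 6(δ+…+δ^4).
Cooperation is sustained iff (20−6)(δ+…+δ^4) ≥ 29−20.
δ+…+δ^4 = 1/6·(1−(1/6)^4)/(1−1/6) = 0.1998, and (29−20)/(20−6) = 0.6429.
0.1998 < 0.6429, so cooperation is not sustainable.

No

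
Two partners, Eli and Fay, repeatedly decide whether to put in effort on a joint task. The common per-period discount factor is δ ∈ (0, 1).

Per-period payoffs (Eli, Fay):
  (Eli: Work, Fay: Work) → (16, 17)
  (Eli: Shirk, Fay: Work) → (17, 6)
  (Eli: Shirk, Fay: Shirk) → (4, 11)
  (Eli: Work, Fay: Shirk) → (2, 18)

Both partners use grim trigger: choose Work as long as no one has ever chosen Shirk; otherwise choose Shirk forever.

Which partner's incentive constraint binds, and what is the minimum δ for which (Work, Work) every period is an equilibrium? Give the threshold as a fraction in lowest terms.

Fay; δ ≥ 1/7

Eli's threshold: (17−16)/(17−4) = 1/13.
Fay's threshold: (18−17)/(18−11) = 1/7.
1/13 < 1/7, so Fay binds and δ* = 1/7.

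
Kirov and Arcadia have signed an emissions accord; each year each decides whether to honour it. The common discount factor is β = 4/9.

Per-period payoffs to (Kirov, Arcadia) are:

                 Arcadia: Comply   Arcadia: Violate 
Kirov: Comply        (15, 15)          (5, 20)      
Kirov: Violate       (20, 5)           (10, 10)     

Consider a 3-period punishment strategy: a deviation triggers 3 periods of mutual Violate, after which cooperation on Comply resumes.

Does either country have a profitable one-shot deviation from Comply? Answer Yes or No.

IC: β+…+β^3 ≥ (20−15)/(15−10) = 1.
At β = 4/9: partial sum = 0.7298 < 1.0000. Cooperation not sustainable.

Yes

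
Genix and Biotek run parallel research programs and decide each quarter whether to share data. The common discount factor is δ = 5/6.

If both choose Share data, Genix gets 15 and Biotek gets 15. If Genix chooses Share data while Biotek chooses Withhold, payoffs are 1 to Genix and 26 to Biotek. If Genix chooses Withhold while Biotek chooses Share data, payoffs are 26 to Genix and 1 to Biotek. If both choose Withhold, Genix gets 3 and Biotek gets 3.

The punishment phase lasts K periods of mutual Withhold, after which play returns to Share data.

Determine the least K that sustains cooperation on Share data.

2

No profitable deviation requires (15−3)(δ+…+δ^K) ≥ 26−15, i.e. δ+…+δ^K ≥ 11/12 ≈ 0.9167.
With δ = 5/6, the partial sums are K=1: 0.8333, K=2: 1.5278.
K = 2 is the first length at which the sum reaches 0.9167.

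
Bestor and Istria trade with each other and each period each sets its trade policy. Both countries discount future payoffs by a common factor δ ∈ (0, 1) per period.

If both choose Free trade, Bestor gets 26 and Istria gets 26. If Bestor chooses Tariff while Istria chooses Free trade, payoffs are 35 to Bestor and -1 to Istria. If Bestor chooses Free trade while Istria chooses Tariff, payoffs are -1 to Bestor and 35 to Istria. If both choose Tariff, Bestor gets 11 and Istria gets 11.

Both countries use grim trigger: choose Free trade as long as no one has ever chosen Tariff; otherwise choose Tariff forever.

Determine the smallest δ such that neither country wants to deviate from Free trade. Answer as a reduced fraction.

3/8

26/(1−δ) ≥ 35 + 11δ/(1−δ)
26 ≥ 35 − 24δ
δ ≥ 9/24 = 3/8.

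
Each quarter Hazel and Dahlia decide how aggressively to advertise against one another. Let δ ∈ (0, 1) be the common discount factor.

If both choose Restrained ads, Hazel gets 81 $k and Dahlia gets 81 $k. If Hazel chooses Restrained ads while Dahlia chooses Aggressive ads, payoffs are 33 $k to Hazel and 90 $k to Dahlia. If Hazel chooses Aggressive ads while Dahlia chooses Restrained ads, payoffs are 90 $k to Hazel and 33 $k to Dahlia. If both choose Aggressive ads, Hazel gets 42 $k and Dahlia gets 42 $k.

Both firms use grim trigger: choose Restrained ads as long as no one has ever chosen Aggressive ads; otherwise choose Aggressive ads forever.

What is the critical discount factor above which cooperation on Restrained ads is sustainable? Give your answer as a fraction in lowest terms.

81/(1−δ) ≥ 90 + 42δ/(1−δ)
81 ≥ 90 − 48δ
δ ≥ 9/48 = 3/16.

3/16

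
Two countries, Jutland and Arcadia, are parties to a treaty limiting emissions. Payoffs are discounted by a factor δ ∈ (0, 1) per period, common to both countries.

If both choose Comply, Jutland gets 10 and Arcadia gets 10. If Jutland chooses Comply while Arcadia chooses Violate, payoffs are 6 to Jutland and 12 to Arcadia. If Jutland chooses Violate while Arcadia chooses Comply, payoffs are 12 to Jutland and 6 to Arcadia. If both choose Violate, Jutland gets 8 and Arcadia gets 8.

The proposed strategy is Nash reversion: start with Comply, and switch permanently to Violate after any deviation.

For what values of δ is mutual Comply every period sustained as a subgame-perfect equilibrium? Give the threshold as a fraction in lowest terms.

1/2

Under grim trigger the critical discount factor is (T−C)/(T−P) with T = 12, C = 10, P = 8.
δ* = (12−10)/(12−8) = 2/4 = 1/2.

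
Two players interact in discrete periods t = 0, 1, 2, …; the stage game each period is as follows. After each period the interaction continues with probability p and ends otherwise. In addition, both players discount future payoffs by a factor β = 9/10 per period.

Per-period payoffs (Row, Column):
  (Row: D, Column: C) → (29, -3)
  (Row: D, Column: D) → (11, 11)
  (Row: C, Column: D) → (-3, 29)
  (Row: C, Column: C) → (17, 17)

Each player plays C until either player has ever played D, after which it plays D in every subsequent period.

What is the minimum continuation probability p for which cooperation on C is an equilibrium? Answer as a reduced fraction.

20/27

With continuation probability p and discount β, the effective per-period discount factor is βp.
Grim-trigger IC: βp ≥ (29−17)/(29−11) = 2/3.
So p ≥ (2/3)/(9/10) = 20/27.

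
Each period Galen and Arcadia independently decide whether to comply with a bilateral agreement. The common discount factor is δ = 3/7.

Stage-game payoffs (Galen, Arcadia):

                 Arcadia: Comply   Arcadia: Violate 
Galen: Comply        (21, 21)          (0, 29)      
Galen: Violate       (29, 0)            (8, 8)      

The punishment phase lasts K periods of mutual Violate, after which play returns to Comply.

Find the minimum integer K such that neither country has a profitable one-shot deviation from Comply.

Need Σ_{k=1}^{K} δ^k ≥ (29−21)/(21−8) = 0.6154 at δ = 3/7.
At K = 2 the sum is 0.6122 < 0.6154; at K = 3 it is 0.6910 ≥ 0.6154.
So the minimum punishment length is K = 3.

3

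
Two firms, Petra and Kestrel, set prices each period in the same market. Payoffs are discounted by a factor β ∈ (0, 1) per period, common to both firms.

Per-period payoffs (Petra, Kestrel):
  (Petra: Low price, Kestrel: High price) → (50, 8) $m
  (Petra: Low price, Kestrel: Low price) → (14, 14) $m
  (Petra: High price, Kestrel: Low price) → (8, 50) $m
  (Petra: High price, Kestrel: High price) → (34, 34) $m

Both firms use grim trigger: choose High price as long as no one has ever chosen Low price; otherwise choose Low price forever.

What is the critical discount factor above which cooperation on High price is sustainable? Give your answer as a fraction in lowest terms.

Under grim trigger the critical discount factor is (T−C)/(T−P) with T = 50, C = 34, P = 14.
β* = (50−34)/(50−14) = 16/36 = 4/9.

4/9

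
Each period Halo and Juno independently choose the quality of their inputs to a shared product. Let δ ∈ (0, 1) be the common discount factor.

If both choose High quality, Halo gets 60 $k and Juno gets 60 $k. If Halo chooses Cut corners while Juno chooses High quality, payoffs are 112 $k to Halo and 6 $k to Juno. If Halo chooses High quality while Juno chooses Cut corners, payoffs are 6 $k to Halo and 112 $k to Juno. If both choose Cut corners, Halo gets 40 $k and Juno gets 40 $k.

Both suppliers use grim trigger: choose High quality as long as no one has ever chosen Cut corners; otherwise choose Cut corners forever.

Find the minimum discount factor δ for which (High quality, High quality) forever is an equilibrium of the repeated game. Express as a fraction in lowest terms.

Cooperation forever yields 60 each period: 60/(1−δ).
Deviating yields 112 once, then 40 forever: 112 + 40δ/(1−δ).
No profitable deviation requires 60/(1−δ) ≥ 112 + 40δ/(1−δ).
Multiplying by (1−δ): 60 ≥ 112(1−δ) + 40δ = 112 − 72δ.
So 72δ ≥ 52, i.e. δ ≥ 52/72 = 13/18.

13/18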